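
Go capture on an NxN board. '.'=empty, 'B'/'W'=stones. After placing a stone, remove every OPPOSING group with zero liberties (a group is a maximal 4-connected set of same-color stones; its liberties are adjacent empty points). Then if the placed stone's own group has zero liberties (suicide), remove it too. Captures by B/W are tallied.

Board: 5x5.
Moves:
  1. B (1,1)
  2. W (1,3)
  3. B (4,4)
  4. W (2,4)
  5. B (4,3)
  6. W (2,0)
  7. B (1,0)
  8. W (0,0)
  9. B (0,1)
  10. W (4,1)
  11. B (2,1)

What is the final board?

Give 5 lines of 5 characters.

Answer: .B...
BB.W.
WB..W
.....
.W.BB

Derivation:
Move 1: B@(1,1) -> caps B=0 W=0
Move 2: W@(1,3) -> caps B=0 W=0
Move 3: B@(4,4) -> caps B=0 W=0
Move 4: W@(2,4) -> caps B=0 W=0
Move 5: B@(4,3) -> caps B=0 W=0
Move 6: W@(2,0) -> caps B=0 W=0
Move 7: B@(1,0) -> caps B=0 W=0
Move 8: W@(0,0) -> caps B=0 W=0
Move 9: B@(0,1) -> caps B=1 W=0
Move 10: W@(4,1) -> caps B=1 W=0
Move 11: B@(2,1) -> caps B=1 W=0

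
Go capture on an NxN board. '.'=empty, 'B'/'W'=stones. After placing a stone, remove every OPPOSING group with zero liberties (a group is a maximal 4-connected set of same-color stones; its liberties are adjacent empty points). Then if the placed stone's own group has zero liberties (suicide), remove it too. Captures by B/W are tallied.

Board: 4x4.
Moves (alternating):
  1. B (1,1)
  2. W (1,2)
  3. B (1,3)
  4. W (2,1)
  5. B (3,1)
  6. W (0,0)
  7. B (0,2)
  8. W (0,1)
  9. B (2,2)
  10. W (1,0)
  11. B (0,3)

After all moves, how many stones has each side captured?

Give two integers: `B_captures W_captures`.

Move 1: B@(1,1) -> caps B=0 W=0
Move 2: W@(1,2) -> caps B=0 W=0
Move 3: B@(1,3) -> caps B=0 W=0
Move 4: W@(2,1) -> caps B=0 W=0
Move 5: B@(3,1) -> caps B=0 W=0
Move 6: W@(0,0) -> caps B=0 W=0
Move 7: B@(0,2) -> caps B=0 W=0
Move 8: W@(0,1) -> caps B=0 W=0
Move 9: B@(2,2) -> caps B=1 W=0
Move 10: W@(1,0) -> caps B=1 W=0
Move 11: B@(0,3) -> caps B=1 W=0

Answer: 1 0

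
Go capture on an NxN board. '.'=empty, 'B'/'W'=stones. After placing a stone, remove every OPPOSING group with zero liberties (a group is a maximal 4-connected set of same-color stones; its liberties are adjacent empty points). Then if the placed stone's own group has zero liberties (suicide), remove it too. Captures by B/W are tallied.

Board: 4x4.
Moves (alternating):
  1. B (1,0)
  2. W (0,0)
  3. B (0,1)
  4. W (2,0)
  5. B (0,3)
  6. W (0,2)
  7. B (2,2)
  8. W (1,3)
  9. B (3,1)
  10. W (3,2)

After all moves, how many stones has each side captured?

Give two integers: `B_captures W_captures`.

Move 1: B@(1,0) -> caps B=0 W=0
Move 2: W@(0,0) -> caps B=0 W=0
Move 3: B@(0,1) -> caps B=1 W=0
Move 4: W@(2,0) -> caps B=1 W=0
Move 5: B@(0,3) -> caps B=1 W=0
Move 6: W@(0,2) -> caps B=1 W=0
Move 7: B@(2,2) -> caps B=1 W=0
Move 8: W@(1,3) -> caps B=1 W=1
Move 9: B@(3,1) -> caps B=1 W=1
Move 10: W@(3,2) -> caps B=1 W=1

Answer: 1 1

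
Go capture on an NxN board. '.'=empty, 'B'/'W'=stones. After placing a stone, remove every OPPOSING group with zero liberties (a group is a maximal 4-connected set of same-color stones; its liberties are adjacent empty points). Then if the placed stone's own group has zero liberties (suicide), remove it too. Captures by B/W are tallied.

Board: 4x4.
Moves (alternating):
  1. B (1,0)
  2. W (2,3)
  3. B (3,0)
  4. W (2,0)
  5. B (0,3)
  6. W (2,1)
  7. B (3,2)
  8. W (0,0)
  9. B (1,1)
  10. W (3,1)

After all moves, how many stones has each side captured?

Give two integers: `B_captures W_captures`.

Answer: 0 1

Derivation:
Move 1: B@(1,0) -> caps B=0 W=0
Move 2: W@(2,3) -> caps B=0 W=0
Move 3: B@(3,0) -> caps B=0 W=0
Move 4: W@(2,0) -> caps B=0 W=0
Move 5: B@(0,3) -> caps B=0 W=0
Move 6: W@(2,1) -> caps B=0 W=0
Move 7: B@(3,2) -> caps B=0 W=0
Move 8: W@(0,0) -> caps B=0 W=0
Move 9: B@(1,1) -> caps B=0 W=0
Move 10: W@(3,1) -> caps B=0 W=1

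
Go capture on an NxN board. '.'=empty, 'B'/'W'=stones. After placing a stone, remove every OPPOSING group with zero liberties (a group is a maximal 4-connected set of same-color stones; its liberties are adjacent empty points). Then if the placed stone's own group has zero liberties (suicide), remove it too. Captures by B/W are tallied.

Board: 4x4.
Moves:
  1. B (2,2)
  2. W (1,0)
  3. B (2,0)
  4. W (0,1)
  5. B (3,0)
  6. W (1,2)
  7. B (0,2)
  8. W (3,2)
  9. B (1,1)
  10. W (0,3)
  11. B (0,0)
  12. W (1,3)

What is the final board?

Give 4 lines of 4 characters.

Move 1: B@(2,2) -> caps B=0 W=0
Move 2: W@(1,0) -> caps B=0 W=0
Move 3: B@(2,0) -> caps B=0 W=0
Move 4: W@(0,1) -> caps B=0 W=0
Move 5: B@(3,0) -> caps B=0 W=0
Move 6: W@(1,2) -> caps B=0 W=0
Move 7: B@(0,2) -> caps B=0 W=0
Move 8: W@(3,2) -> caps B=0 W=0
Move 9: B@(1,1) -> caps B=0 W=0
Move 10: W@(0,3) -> caps B=0 W=1
Move 11: B@(0,0) -> caps B=1 W=1
Move 12: W@(1,3) -> caps B=1 W=1

Answer: BW.W
.BWW
B.B.
B.W.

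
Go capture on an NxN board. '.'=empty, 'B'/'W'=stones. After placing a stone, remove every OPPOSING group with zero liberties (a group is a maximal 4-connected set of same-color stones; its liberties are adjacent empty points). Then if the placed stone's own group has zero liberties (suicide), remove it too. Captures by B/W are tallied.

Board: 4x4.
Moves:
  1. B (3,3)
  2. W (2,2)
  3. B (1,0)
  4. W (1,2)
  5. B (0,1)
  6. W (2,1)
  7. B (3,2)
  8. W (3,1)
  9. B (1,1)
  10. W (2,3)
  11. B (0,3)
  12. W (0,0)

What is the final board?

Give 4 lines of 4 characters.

Move 1: B@(3,3) -> caps B=0 W=0
Move 2: W@(2,2) -> caps B=0 W=0
Move 3: B@(1,0) -> caps B=0 W=0
Move 4: W@(1,2) -> caps B=0 W=0
Move 5: B@(0,1) -> caps B=0 W=0
Move 6: W@(2,1) -> caps B=0 W=0
Move 7: B@(3,2) -> caps B=0 W=0
Move 8: W@(3,1) -> caps B=0 W=0
Move 9: B@(1,1) -> caps B=0 W=0
Move 10: W@(2,3) -> caps B=0 W=2
Move 11: B@(0,3) -> caps B=0 W=2
Move 12: W@(0,0) -> caps B=0 W=2

Answer: .B.B
BBW.
.WWW
.W..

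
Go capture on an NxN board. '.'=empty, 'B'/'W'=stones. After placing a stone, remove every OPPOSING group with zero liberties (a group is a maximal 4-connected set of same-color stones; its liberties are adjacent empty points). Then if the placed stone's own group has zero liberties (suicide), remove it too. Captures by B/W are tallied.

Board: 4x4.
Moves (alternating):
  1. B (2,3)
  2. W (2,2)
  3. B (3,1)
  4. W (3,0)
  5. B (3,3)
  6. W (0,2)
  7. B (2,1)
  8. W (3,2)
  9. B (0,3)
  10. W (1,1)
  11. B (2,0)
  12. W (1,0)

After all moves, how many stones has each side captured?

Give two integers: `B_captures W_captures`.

Move 1: B@(2,3) -> caps B=0 W=0
Move 2: W@(2,2) -> caps B=0 W=0
Move 3: B@(3,1) -> caps B=0 W=0
Move 4: W@(3,0) -> caps B=0 W=0
Move 5: B@(3,3) -> caps B=0 W=0
Move 6: W@(0,2) -> caps B=0 W=0
Move 7: B@(2,1) -> caps B=0 W=0
Move 8: W@(3,2) -> caps B=0 W=0
Move 9: B@(0,3) -> caps B=0 W=0
Move 10: W@(1,1) -> caps B=0 W=0
Move 11: B@(2,0) -> caps B=1 W=0
Move 12: W@(1,0) -> caps B=1 W=0

Answer: 1 0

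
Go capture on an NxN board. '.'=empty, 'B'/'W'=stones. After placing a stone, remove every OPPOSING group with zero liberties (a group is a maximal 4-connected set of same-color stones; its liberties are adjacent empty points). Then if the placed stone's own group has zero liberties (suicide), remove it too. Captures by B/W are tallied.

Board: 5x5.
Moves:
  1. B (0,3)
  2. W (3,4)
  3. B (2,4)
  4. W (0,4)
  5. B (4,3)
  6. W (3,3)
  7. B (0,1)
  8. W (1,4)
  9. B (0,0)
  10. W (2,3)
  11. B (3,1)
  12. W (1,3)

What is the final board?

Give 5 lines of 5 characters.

Move 1: B@(0,3) -> caps B=0 W=0
Move 2: W@(3,4) -> caps B=0 W=0
Move 3: B@(2,4) -> caps B=0 W=0
Move 4: W@(0,4) -> caps B=0 W=0
Move 5: B@(4,3) -> caps B=0 W=0
Move 6: W@(3,3) -> caps B=0 W=0
Move 7: B@(0,1) -> caps B=0 W=0
Move 8: W@(1,4) -> caps B=0 W=0
Move 9: B@(0,0) -> caps B=0 W=0
Move 10: W@(2,3) -> caps B=0 W=1
Move 11: B@(3,1) -> caps B=0 W=1
Move 12: W@(1,3) -> caps B=0 W=1

Answer: BB.BW
...WW
...W.
.B.WW
...B.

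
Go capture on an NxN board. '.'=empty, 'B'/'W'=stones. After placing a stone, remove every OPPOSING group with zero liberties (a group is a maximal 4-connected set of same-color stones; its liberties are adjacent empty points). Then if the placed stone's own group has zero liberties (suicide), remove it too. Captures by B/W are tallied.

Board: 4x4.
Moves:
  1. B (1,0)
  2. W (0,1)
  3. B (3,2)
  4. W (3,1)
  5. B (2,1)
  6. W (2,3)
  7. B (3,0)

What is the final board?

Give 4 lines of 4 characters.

Move 1: B@(1,0) -> caps B=0 W=0
Move 2: W@(0,1) -> caps B=0 W=0
Move 3: B@(3,2) -> caps B=0 W=0
Move 4: W@(3,1) -> caps B=0 W=0
Move 5: B@(2,1) -> caps B=0 W=0
Move 6: W@(2,3) -> caps B=0 W=0
Move 7: B@(3,0) -> caps B=1 W=0

Answer: .W..
B...
.B.W
B.B.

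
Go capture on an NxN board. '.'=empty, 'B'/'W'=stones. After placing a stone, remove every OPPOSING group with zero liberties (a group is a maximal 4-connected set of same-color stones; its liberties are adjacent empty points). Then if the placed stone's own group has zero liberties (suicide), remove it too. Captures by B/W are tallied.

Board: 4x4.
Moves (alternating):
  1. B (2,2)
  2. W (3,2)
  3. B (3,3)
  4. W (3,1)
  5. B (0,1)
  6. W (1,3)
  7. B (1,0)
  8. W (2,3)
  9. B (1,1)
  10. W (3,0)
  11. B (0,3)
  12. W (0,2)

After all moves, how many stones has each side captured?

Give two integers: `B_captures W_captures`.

Answer: 0 2

Derivation:
Move 1: B@(2,2) -> caps B=0 W=0
Move 2: W@(3,2) -> caps B=0 W=0
Move 3: B@(3,3) -> caps B=0 W=0
Move 4: W@(3,1) -> caps B=0 W=0
Move 5: B@(0,1) -> caps B=0 W=0
Move 6: W@(1,3) -> caps B=0 W=0
Move 7: B@(1,0) -> caps B=0 W=0
Move 8: W@(2,3) -> caps B=0 W=1
Move 9: B@(1,1) -> caps B=0 W=1
Move 10: W@(3,0) -> caps B=0 W=1
Move 11: B@(0,3) -> caps B=0 W=1
Move 12: W@(0,2) -> caps B=0 W=2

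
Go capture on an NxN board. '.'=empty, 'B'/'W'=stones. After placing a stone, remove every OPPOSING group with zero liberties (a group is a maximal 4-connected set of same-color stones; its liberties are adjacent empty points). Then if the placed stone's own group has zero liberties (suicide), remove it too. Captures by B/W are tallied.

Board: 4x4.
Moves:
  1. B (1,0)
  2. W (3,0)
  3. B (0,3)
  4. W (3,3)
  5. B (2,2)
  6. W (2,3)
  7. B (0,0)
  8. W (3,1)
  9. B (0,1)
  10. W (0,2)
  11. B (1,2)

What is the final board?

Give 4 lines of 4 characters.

Answer: BB.B
B.B.
..BW
WW.W

Derivation:
Move 1: B@(1,0) -> caps B=0 W=0
Move 2: W@(3,0) -> caps B=0 W=0
Move 3: B@(0,3) -> caps B=0 W=0
Move 4: W@(3,3) -> caps B=0 W=0
Move 5: B@(2,2) -> caps B=0 W=0
Move 6: W@(2,3) -> caps B=0 W=0
Move 7: B@(0,0) -> caps B=0 W=0
Move 8: W@(3,1) -> caps B=0 W=0
Move 9: B@(0,1) -> caps B=0 W=0
Move 10: W@(0,2) -> caps B=0 W=0
Move 11: B@(1,2) -> caps B=1 W=0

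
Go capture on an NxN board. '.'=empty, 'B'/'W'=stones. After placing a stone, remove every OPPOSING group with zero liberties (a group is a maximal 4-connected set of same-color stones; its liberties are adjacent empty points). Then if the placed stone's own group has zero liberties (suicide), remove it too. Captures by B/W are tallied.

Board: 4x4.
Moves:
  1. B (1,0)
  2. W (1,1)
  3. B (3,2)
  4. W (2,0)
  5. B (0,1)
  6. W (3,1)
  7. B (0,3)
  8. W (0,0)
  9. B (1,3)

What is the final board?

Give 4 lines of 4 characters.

Move 1: B@(1,0) -> caps B=0 W=0
Move 2: W@(1,1) -> caps B=0 W=0
Move 3: B@(3,2) -> caps B=0 W=0
Move 4: W@(2,0) -> caps B=0 W=0
Move 5: B@(0,1) -> caps B=0 W=0
Move 6: W@(3,1) -> caps B=0 W=0
Move 7: B@(0,3) -> caps B=0 W=0
Move 8: W@(0,0) -> caps B=0 W=1
Move 9: B@(1,3) -> caps B=0 W=1

Answer: WB.B
.W.B
W...
.WB.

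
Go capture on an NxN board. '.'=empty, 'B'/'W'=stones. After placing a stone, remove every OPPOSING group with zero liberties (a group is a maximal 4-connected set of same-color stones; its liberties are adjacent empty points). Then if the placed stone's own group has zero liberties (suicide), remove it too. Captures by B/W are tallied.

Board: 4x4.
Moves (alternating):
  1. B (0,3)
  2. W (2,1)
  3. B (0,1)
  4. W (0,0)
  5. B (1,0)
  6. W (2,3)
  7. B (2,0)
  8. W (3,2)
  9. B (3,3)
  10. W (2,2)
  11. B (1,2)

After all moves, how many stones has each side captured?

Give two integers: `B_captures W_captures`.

Move 1: B@(0,3) -> caps B=0 W=0
Move 2: W@(2,1) -> caps B=0 W=0
Move 3: B@(0,1) -> caps B=0 W=0
Move 4: W@(0,0) -> caps B=0 W=0
Move 5: B@(1,0) -> caps B=1 W=0
Move 6: W@(2,3) -> caps B=1 W=0
Move 7: B@(2,0) -> caps B=1 W=0
Move 8: W@(3,2) -> caps B=1 W=0
Move 9: B@(3,3) -> caps B=1 W=0
Move 10: W@(2,2) -> caps B=1 W=0
Move 11: B@(1,2) -> caps B=1 W=0

Answer: 1 0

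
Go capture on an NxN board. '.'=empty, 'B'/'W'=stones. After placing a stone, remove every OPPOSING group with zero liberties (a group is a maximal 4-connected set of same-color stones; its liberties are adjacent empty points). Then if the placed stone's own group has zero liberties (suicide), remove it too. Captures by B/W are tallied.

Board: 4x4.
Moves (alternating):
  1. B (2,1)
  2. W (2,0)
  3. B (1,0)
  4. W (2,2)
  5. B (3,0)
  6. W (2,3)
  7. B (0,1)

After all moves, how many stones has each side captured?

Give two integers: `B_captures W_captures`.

Move 1: B@(2,1) -> caps B=0 W=0
Move 2: W@(2,0) -> caps B=0 W=0
Move 3: B@(1,0) -> caps B=0 W=0
Move 4: W@(2,2) -> caps B=0 W=0
Move 5: B@(3,0) -> caps B=1 W=0
Move 6: W@(2,3) -> caps B=1 W=0
Move 7: B@(0,1) -> caps B=1 W=0

Answer: 1 0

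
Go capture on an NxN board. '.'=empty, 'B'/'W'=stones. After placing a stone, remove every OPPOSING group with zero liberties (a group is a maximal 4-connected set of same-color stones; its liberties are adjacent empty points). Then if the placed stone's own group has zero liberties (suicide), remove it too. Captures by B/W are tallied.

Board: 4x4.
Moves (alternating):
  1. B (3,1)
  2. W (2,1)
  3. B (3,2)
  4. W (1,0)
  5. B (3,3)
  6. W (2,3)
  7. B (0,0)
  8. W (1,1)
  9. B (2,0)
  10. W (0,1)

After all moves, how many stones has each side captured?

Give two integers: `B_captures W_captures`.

Move 1: B@(3,1) -> caps B=0 W=0
Move 2: W@(2,1) -> caps B=0 W=0
Move 3: B@(3,2) -> caps B=0 W=0
Move 4: W@(1,0) -> caps B=0 W=0
Move 5: B@(3,3) -> caps B=0 W=0
Move 6: W@(2,3) -> caps B=0 W=0
Move 7: B@(0,0) -> caps B=0 W=0
Move 8: W@(1,1) -> caps B=0 W=0
Move 9: B@(2,0) -> caps B=0 W=0
Move 10: W@(0,1) -> caps B=0 W=1

Answer: 0 1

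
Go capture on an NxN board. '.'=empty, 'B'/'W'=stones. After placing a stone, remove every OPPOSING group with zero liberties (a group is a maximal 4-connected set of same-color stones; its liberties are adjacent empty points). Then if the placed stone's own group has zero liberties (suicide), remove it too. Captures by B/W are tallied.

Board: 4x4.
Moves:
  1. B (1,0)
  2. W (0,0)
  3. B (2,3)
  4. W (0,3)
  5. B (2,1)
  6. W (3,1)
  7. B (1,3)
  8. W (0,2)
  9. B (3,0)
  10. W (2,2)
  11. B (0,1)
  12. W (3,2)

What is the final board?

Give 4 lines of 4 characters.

Answer: .BWW
B..B
.BWB
BWW.

Derivation:
Move 1: B@(1,0) -> caps B=0 W=0
Move 2: W@(0,0) -> caps B=0 W=0
Move 3: B@(2,3) -> caps B=0 W=0
Move 4: W@(0,3) -> caps B=0 W=0
Move 5: B@(2,1) -> caps B=0 W=0
Move 6: W@(3,1) -> caps B=0 W=0
Move 7: B@(1,3) -> caps B=0 W=0
Move 8: W@(0,2) -> caps B=0 W=0
Move 9: B@(3,0) -> caps B=0 W=0
Move 10: W@(2,2) -> caps B=0 W=0
Move 11: B@(0,1) -> caps B=1 W=0
Move 12: W@(3,2) -> caps B=1 W=0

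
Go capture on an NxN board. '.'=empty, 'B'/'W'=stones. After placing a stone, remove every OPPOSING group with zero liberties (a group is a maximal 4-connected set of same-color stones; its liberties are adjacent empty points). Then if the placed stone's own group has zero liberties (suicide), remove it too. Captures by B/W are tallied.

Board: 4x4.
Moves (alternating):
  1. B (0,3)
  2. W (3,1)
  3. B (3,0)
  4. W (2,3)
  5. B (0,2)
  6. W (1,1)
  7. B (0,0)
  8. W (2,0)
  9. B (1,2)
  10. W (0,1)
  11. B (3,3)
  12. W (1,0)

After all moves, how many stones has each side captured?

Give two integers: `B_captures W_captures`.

Move 1: B@(0,3) -> caps B=0 W=0
Move 2: W@(3,1) -> caps B=0 W=0
Move 3: B@(3,0) -> caps B=0 W=0
Move 4: W@(2,3) -> caps B=0 W=0
Move 5: B@(0,2) -> caps B=0 W=0
Move 6: W@(1,1) -> caps B=0 W=0
Move 7: B@(0,0) -> caps B=0 W=0
Move 8: W@(2,0) -> caps B=0 W=1
Move 9: B@(1,2) -> caps B=0 W=1
Move 10: W@(0,1) -> caps B=0 W=1
Move 11: B@(3,3) -> caps B=0 W=1
Move 12: W@(1,0) -> caps B=0 W=2

Answer: 0 2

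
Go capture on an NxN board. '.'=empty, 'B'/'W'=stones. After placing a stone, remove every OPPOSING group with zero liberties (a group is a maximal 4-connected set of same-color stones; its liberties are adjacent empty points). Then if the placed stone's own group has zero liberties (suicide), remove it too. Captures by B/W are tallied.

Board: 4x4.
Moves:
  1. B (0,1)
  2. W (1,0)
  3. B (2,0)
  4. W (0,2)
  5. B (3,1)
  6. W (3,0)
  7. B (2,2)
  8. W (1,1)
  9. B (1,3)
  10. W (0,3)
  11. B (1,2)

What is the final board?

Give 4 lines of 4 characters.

Answer: .B..
WWBB
B.B.
.B..

Derivation:
Move 1: B@(0,1) -> caps B=0 W=0
Move 2: W@(1,0) -> caps B=0 W=0
Move 3: B@(2,0) -> caps B=0 W=0
Move 4: W@(0,2) -> caps B=0 W=0
Move 5: B@(3,1) -> caps B=0 W=0
Move 6: W@(3,0) -> caps B=0 W=0
Move 7: B@(2,2) -> caps B=0 W=0
Move 8: W@(1,1) -> caps B=0 W=0
Move 9: B@(1,3) -> caps B=0 W=0
Move 10: W@(0,3) -> caps B=0 W=0
Move 11: B@(1,2) -> caps B=2 W=0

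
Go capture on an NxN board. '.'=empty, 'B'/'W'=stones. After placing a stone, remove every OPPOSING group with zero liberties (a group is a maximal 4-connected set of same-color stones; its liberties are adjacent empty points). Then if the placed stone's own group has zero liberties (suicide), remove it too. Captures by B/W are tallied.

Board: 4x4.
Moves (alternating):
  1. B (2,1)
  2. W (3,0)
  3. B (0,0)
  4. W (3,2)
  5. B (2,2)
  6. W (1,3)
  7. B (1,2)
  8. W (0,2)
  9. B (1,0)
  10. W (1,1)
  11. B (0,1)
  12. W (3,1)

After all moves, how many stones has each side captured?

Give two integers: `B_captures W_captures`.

Answer: 1 0

Derivation:
Move 1: B@(2,1) -> caps B=0 W=0
Move 2: W@(3,0) -> caps B=0 W=0
Move 3: B@(0,0) -> caps B=0 W=0
Move 4: W@(3,2) -> caps B=0 W=0
Move 5: B@(2,2) -> caps B=0 W=0
Move 6: W@(1,3) -> caps B=0 W=0
Move 7: B@(1,2) -> caps B=0 W=0
Move 8: W@(0,2) -> caps B=0 W=0
Move 9: B@(1,0) -> caps B=0 W=0
Move 10: W@(1,1) -> caps B=0 W=0
Move 11: B@(0,1) -> caps B=1 W=0
Move 12: W@(3,1) -> caps B=1 W=0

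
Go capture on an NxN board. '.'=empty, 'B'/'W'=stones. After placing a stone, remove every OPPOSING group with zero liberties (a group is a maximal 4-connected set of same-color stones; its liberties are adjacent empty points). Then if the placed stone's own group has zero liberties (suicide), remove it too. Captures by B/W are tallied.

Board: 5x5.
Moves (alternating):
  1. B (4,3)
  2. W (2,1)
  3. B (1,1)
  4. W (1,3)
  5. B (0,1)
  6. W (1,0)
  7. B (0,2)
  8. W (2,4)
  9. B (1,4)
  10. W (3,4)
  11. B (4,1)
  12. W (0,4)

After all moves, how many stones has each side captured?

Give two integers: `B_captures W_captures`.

Answer: 0 1

Derivation:
Move 1: B@(4,3) -> caps B=0 W=0
Move 2: W@(2,1) -> caps B=0 W=0
Move 3: B@(1,1) -> caps B=0 W=0
Move 4: W@(1,3) -> caps B=0 W=0
Move 5: B@(0,1) -> caps B=0 W=0
Move 6: W@(1,0) -> caps B=0 W=0
Move 7: B@(0,2) -> caps B=0 W=0
Move 8: W@(2,4) -> caps B=0 W=0
Move 9: B@(1,4) -> caps B=0 W=0
Move 10: W@(3,4) -> caps B=0 W=0
Move 11: B@(4,1) -> caps B=0 W=0
Move 12: W@(0,4) -> caps B=0 W=1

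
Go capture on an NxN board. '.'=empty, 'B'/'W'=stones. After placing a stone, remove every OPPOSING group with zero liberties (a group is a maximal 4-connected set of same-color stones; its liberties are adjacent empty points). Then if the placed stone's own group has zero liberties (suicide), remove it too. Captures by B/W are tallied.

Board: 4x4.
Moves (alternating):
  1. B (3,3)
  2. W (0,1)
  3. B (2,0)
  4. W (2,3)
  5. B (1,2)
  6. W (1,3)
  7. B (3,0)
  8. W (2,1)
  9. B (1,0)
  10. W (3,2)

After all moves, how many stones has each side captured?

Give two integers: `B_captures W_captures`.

Move 1: B@(3,3) -> caps B=0 W=0
Move 2: W@(0,1) -> caps B=0 W=0
Move 3: B@(2,0) -> caps B=0 W=0
Move 4: W@(2,3) -> caps B=0 W=0
Move 5: B@(1,2) -> caps B=0 W=0
Move 6: W@(1,3) -> caps B=0 W=0
Move 7: B@(3,0) -> caps B=0 W=0
Move 8: W@(2,1) -> caps B=0 W=0
Move 9: B@(1,0) -> caps B=0 W=0
Move 10: W@(3,2) -> caps B=0 W=1

Answer: 0 1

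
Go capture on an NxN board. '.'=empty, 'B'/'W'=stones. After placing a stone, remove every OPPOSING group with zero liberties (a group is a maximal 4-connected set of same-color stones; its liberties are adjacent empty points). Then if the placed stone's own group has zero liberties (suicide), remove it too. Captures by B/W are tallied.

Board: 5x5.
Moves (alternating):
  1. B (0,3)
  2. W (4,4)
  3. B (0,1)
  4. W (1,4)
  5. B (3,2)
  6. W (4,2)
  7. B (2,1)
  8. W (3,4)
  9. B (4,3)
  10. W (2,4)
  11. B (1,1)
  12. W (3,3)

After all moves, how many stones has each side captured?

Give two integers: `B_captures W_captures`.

Answer: 0 1

Derivation:
Move 1: B@(0,3) -> caps B=0 W=0
Move 2: W@(4,4) -> caps B=0 W=0
Move 3: B@(0,1) -> caps B=0 W=0
Move 4: W@(1,4) -> caps B=0 W=0
Move 5: B@(3,2) -> caps B=0 W=0
Move 6: W@(4,2) -> caps B=0 W=0
Move 7: B@(2,1) -> caps B=0 W=0
Move 8: W@(3,4) -> caps B=0 W=0
Move 9: B@(4,3) -> caps B=0 W=0
Move 10: W@(2,4) -> caps B=0 W=0
Move 11: B@(1,1) -> caps B=0 W=0
Move 12: W@(3,3) -> caps B=0 W=1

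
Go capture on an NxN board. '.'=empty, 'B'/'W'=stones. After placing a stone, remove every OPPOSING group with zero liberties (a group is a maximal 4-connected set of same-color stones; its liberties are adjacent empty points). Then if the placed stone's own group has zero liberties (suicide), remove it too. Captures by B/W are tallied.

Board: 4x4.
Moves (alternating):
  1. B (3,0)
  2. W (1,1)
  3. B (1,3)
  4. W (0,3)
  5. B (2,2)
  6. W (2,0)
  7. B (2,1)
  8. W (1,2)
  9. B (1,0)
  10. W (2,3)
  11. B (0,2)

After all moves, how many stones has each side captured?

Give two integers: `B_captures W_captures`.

Answer: 1 1

Derivation:
Move 1: B@(3,0) -> caps B=0 W=0
Move 2: W@(1,1) -> caps B=0 W=0
Move 3: B@(1,3) -> caps B=0 W=0
Move 4: W@(0,3) -> caps B=0 W=0
Move 5: B@(2,2) -> caps B=0 W=0
Move 6: W@(2,0) -> caps B=0 W=0
Move 7: B@(2,1) -> caps B=0 W=0
Move 8: W@(1,2) -> caps B=0 W=0
Move 9: B@(1,0) -> caps B=1 W=0
Move 10: W@(2,3) -> caps B=1 W=1
Move 11: B@(0,2) -> caps B=1 W=1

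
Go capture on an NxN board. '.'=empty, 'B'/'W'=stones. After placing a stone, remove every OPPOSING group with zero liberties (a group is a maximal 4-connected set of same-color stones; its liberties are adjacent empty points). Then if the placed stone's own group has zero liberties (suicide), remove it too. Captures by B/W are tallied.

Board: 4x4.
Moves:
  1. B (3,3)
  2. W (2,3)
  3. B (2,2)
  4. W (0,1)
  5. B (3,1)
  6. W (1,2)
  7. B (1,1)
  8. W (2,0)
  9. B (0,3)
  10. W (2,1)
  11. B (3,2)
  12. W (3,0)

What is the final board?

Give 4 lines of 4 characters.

Answer: .W.B
.BW.
WW.W
W...

Derivation:
Move 1: B@(3,3) -> caps B=0 W=0
Move 2: W@(2,3) -> caps B=0 W=0
Move 3: B@(2,2) -> caps B=0 W=0
Move 4: W@(0,1) -> caps B=0 W=0
Move 5: B@(3,1) -> caps B=0 W=0
Move 6: W@(1,2) -> caps B=0 W=0
Move 7: B@(1,1) -> caps B=0 W=0
Move 8: W@(2,0) -> caps B=0 W=0
Move 9: B@(0,3) -> caps B=0 W=0
Move 10: W@(2,1) -> caps B=0 W=0
Move 11: B@(3,2) -> caps B=0 W=0
Move 12: W@(3,0) -> caps B=0 W=4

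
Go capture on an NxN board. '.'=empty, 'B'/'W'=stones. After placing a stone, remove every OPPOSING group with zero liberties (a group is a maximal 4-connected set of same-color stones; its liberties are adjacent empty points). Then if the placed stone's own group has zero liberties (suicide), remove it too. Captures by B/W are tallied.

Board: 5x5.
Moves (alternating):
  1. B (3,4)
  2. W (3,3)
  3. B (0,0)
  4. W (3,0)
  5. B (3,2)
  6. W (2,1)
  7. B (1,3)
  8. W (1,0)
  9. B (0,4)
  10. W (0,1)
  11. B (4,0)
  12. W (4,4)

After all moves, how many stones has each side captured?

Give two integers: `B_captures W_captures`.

Move 1: B@(3,4) -> caps B=0 W=0
Move 2: W@(3,3) -> caps B=0 W=0
Move 3: B@(0,0) -> caps B=0 W=0
Move 4: W@(3,0) -> caps B=0 W=0
Move 5: B@(3,2) -> caps B=0 W=0
Move 6: W@(2,1) -> caps B=0 W=0
Move 7: B@(1,3) -> caps B=0 W=0
Move 8: W@(1,0) -> caps B=0 W=0
Move 9: B@(0,4) -> caps B=0 W=0
Move 10: W@(0,1) -> caps B=0 W=1
Move 11: B@(4,0) -> caps B=0 W=1
Move 12: W@(4,4) -> caps B=0 W=1

Answer: 0 1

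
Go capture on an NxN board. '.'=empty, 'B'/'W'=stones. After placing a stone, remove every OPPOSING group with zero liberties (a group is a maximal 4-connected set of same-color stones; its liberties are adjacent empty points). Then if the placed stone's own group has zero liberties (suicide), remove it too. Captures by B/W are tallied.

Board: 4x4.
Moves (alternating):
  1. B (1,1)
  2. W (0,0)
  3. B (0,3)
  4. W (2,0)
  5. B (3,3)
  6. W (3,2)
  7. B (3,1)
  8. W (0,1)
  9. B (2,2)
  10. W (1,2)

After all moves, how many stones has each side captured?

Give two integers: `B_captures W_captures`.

Move 1: B@(1,1) -> caps B=0 W=0
Move 2: W@(0,0) -> caps B=0 W=0
Move 3: B@(0,3) -> caps B=0 W=0
Move 4: W@(2,0) -> caps B=0 W=0
Move 5: B@(3,3) -> caps B=0 W=0
Move 6: W@(3,2) -> caps B=0 W=0
Move 7: B@(3,1) -> caps B=0 W=0
Move 8: W@(0,1) -> caps B=0 W=0
Move 9: B@(2,2) -> caps B=1 W=0
Move 10: W@(1,2) -> caps B=1 W=0

Answer: 1 0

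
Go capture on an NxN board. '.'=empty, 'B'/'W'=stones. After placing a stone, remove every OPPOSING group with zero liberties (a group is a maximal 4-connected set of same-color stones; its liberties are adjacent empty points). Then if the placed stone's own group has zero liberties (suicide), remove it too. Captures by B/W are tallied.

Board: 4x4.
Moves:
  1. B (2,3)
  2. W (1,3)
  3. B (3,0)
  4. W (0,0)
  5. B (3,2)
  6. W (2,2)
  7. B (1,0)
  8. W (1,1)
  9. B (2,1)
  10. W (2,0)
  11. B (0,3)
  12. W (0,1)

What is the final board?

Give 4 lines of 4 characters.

Answer: WW.B
.W.W
WBWB
B.B.

Derivation:
Move 1: B@(2,3) -> caps B=0 W=0
Move 2: W@(1,3) -> caps B=0 W=0
Move 3: B@(3,0) -> caps B=0 W=0
Move 4: W@(0,0) -> caps B=0 W=0
Move 5: B@(3,2) -> caps B=0 W=0
Move 6: W@(2,2) -> caps B=0 W=0
Move 7: B@(1,0) -> caps B=0 W=0
Move 8: W@(1,1) -> caps B=0 W=0
Move 9: B@(2,1) -> caps B=0 W=0
Move 10: W@(2,0) -> caps B=0 W=1
Move 11: B@(0,3) -> caps B=0 W=1
Move 12: W@(0,1) -> caps B=0 W=1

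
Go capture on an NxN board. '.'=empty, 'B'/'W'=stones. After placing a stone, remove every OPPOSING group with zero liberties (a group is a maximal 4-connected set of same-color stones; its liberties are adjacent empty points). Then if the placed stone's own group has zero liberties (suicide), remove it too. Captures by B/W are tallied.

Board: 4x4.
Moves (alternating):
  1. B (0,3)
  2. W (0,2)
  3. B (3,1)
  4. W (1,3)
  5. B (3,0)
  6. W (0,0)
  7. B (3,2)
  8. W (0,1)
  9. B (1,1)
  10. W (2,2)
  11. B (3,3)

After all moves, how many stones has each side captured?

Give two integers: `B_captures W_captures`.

Answer: 0 1

Derivation:
Move 1: B@(0,3) -> caps B=0 W=0
Move 2: W@(0,2) -> caps B=0 W=0
Move 3: B@(3,1) -> caps B=0 W=0
Move 4: W@(1,3) -> caps B=0 W=1
Move 5: B@(3,0) -> caps B=0 W=1
Move 6: W@(0,0) -> caps B=0 W=1
Move 7: B@(3,2) -> caps B=0 W=1
Move 8: W@(0,1) -> caps B=0 W=1
Move 9: B@(1,1) -> caps B=0 W=1
Move 10: W@(2,2) -> caps B=0 W=1
Move 11: B@(3,3) -> caps B=0 W=1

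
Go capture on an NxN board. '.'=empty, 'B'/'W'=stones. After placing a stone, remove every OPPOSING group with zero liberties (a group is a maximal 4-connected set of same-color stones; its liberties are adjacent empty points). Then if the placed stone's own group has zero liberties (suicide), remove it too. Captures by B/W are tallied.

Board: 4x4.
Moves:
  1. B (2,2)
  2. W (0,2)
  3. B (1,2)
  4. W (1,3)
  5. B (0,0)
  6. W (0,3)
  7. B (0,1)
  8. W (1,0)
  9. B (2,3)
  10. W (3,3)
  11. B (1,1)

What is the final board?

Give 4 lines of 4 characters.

Move 1: B@(2,2) -> caps B=0 W=0
Move 2: W@(0,2) -> caps B=0 W=0
Move 3: B@(1,2) -> caps B=0 W=0
Move 4: W@(1,3) -> caps B=0 W=0
Move 5: B@(0,0) -> caps B=0 W=0
Move 6: W@(0,3) -> caps B=0 W=0
Move 7: B@(0,1) -> caps B=0 W=0
Move 8: W@(1,0) -> caps B=0 W=0
Move 9: B@(2,3) -> caps B=3 W=0
Move 10: W@(3,3) -> caps B=3 W=0
Move 11: B@(1,1) -> caps B=3 W=0

Answer: BB..
WBB.
..BB
...W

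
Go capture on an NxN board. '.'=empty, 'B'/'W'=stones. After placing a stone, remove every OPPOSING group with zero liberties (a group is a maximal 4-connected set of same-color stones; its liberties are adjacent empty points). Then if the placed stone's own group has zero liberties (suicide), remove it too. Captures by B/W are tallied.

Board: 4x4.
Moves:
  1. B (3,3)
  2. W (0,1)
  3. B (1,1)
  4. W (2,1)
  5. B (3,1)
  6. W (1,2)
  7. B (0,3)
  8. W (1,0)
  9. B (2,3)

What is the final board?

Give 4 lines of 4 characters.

Answer: .W.B
W.W.
.W.B
.B.B

Derivation:
Move 1: B@(3,3) -> caps B=0 W=0
Move 2: W@(0,1) -> caps B=0 W=0
Move 3: B@(1,1) -> caps B=0 W=0
Move 4: W@(2,1) -> caps B=0 W=0
Move 5: B@(3,1) -> caps B=0 W=0
Move 6: W@(1,2) -> caps B=0 W=0
Move 7: B@(0,3) -> caps B=0 W=0
Move 8: W@(1,0) -> caps B=0 W=1
Move 9: B@(2,3) -> caps B=0 W=1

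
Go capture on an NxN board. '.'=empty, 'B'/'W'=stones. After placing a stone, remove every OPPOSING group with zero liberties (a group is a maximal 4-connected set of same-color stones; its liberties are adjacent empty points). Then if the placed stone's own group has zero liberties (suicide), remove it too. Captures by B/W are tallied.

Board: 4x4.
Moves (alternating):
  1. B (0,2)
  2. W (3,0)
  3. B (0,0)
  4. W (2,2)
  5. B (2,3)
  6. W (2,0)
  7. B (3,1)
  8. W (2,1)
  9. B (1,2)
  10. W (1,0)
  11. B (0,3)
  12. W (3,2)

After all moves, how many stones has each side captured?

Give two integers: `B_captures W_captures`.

Answer: 0 1

Derivation:
Move 1: B@(0,2) -> caps B=0 W=0
Move 2: W@(3,0) -> caps B=0 W=0
Move 3: B@(0,0) -> caps B=0 W=0
Move 4: W@(2,2) -> caps B=0 W=0
Move 5: B@(2,3) -> caps B=0 W=0
Move 6: W@(2,0) -> caps B=0 W=0
Move 7: B@(3,1) -> caps B=0 W=0
Move 8: W@(2,1) -> caps B=0 W=0
Move 9: B@(1,2) -> caps B=0 W=0
Move 10: W@(1,0) -> caps B=0 W=0
Move 11: B@(0,3) -> caps B=0 W=0
Move 12: W@(3,2) -> caps B=0 W=1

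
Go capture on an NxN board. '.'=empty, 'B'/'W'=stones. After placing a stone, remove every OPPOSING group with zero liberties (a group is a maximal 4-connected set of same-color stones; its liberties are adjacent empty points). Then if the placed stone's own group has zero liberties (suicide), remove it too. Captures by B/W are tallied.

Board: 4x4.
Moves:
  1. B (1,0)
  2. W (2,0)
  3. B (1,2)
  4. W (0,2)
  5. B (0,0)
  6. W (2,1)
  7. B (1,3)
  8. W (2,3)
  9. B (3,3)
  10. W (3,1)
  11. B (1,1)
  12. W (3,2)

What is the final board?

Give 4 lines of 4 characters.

Answer: B.W.
BBBB
WW.W
.WW.

Derivation:
Move 1: B@(1,0) -> caps B=0 W=0
Move 2: W@(2,0) -> caps B=0 W=0
Move 3: B@(1,2) -> caps B=0 W=0
Move 4: W@(0,2) -> caps B=0 W=0
Move 5: B@(0,0) -> caps B=0 W=0
Move 6: W@(2,1) -> caps B=0 W=0
Move 7: B@(1,3) -> caps B=0 W=0
Move 8: W@(2,3) -> caps B=0 W=0
Move 9: B@(3,3) -> caps B=0 W=0
Move 10: W@(3,1) -> caps B=0 W=0
Move 11: B@(1,1) -> caps B=0 W=0
Move 12: W@(3,2) -> caps B=0 W=1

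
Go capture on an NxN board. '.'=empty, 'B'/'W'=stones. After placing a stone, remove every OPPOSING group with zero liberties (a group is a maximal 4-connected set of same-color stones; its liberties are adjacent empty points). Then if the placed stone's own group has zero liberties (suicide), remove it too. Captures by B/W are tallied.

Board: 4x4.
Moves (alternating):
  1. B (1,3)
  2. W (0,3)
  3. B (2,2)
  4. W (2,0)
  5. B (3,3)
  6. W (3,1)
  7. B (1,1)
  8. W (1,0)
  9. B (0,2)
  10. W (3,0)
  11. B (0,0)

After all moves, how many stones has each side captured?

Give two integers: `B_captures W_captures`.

Answer: 1 0

Derivation:
Move 1: B@(1,3) -> caps B=0 W=0
Move 2: W@(0,3) -> caps B=0 W=0
Move 3: B@(2,2) -> caps B=0 W=0
Move 4: W@(2,0) -> caps B=0 W=0
Move 5: B@(3,3) -> caps B=0 W=0
Move 6: W@(3,1) -> caps B=0 W=0
Move 7: B@(1,1) -> caps B=0 W=0
Move 8: W@(1,0) -> caps B=0 W=0
Move 9: B@(0,2) -> caps B=1 W=0
Move 10: W@(3,0) -> caps B=1 W=0
Move 11: B@(0,0) -> caps B=1 W=0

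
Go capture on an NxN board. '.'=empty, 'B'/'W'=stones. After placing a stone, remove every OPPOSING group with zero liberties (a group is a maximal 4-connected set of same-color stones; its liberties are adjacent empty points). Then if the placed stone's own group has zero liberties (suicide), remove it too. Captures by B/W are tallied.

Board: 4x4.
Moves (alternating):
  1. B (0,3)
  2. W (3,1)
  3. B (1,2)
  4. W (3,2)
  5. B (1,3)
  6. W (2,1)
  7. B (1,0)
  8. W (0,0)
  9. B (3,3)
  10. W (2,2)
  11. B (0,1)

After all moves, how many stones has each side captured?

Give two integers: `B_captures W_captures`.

Answer: 1 0

Derivation:
Move 1: B@(0,3) -> caps B=0 W=0
Move 2: W@(3,1) -> caps B=0 W=0
Move 3: B@(1,2) -> caps B=0 W=0
Move 4: W@(3,2) -> caps B=0 W=0
Move 5: B@(1,3) -> caps B=0 W=0
Move 6: W@(2,1) -> caps B=0 W=0
Move 7: B@(1,0) -> caps B=0 W=0
Move 8: W@(0,0) -> caps B=0 W=0
Move 9: B@(3,3) -> caps B=0 W=0
Move 10: W@(2,2) -> caps B=0 W=0
Move 11: B@(0,1) -> caps B=1 W=0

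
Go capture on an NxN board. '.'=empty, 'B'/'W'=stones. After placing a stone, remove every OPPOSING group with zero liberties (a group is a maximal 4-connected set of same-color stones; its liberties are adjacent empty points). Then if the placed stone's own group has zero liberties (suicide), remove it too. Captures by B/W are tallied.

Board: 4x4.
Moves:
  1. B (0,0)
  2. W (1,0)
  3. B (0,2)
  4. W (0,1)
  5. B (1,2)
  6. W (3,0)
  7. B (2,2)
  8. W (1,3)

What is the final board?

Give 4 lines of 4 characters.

Move 1: B@(0,0) -> caps B=0 W=0
Move 2: W@(1,0) -> caps B=0 W=0
Move 3: B@(0,2) -> caps B=0 W=0
Move 4: W@(0,1) -> caps B=0 W=1
Move 5: B@(1,2) -> caps B=0 W=1
Move 6: W@(3,0) -> caps B=0 W=1
Move 7: B@(2,2) -> caps B=0 W=1
Move 8: W@(1,3) -> caps B=0 W=1

Answer: .WB.
W.BW
..B.
W...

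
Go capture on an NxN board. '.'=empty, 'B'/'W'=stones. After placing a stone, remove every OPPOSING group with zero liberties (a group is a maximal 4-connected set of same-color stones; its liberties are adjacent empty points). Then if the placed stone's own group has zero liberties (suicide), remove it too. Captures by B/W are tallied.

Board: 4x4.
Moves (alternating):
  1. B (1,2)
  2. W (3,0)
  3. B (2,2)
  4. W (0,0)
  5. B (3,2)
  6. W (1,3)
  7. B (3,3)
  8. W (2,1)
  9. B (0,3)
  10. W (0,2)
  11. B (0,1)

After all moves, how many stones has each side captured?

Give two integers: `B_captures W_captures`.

Move 1: B@(1,2) -> caps B=0 W=0
Move 2: W@(3,0) -> caps B=0 W=0
Move 3: B@(2,2) -> caps B=0 W=0
Move 4: W@(0,0) -> caps B=0 W=0
Move 5: B@(3,2) -> caps B=0 W=0
Move 6: W@(1,3) -> caps B=0 W=0
Move 7: B@(3,3) -> caps B=0 W=0
Move 8: W@(2,1) -> caps B=0 W=0
Move 9: B@(0,3) -> caps B=0 W=0
Move 10: W@(0,2) -> caps B=0 W=1
Move 11: B@(0,1) -> caps B=0 W=1

Answer: 0 1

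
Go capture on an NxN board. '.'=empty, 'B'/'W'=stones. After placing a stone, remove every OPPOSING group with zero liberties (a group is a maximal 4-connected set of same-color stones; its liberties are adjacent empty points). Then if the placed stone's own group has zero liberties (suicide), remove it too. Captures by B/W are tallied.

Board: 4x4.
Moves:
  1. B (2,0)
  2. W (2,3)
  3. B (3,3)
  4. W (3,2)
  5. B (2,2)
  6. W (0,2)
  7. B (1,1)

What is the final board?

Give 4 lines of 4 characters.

Move 1: B@(2,0) -> caps B=0 W=0
Move 2: W@(2,3) -> caps B=0 W=0
Move 3: B@(3,3) -> caps B=0 W=0
Move 4: W@(3,2) -> caps B=0 W=1
Move 5: B@(2,2) -> caps B=0 W=1
Move 6: W@(0,2) -> caps B=0 W=1
Move 7: B@(1,1) -> caps B=0 W=1

Answer: ..W.
.B..
B.BW
..W.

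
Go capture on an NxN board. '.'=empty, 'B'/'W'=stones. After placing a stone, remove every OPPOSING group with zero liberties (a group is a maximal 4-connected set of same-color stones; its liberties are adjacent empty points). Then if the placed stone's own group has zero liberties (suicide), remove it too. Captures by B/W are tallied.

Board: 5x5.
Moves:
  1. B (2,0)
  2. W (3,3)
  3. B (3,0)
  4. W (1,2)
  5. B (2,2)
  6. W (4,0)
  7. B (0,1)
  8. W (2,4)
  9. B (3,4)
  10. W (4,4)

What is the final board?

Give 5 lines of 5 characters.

Answer: .B...
..W..
B.B.W
B..W.
W...W

Derivation:
Move 1: B@(2,0) -> caps B=0 W=0
Move 2: W@(3,3) -> caps B=0 W=0
Move 3: B@(3,0) -> caps B=0 W=0
Move 4: W@(1,2) -> caps B=0 W=0
Move 5: B@(2,2) -> caps B=0 W=0
Move 6: W@(4,0) -> caps B=0 W=0
Move 7: B@(0,1) -> caps B=0 W=0
Move 8: W@(2,4) -> caps B=0 W=0
Move 9: B@(3,4) -> caps B=0 W=0
Move 10: W@(4,4) -> caps B=0 W=1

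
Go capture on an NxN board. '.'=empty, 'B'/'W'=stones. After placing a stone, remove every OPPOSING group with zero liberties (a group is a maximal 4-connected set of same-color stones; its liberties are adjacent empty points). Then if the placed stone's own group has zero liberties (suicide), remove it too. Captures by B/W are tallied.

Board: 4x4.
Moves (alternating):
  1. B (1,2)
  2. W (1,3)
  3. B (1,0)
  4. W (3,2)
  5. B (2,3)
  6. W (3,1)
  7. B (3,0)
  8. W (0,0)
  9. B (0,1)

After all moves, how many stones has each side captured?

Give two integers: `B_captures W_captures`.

Answer: 1 0

Derivation:
Move 1: B@(1,2) -> caps B=0 W=0
Move 2: W@(1,3) -> caps B=0 W=0
Move 3: B@(1,0) -> caps B=0 W=0
Move 4: W@(3,2) -> caps B=0 W=0
Move 5: B@(2,3) -> caps B=0 W=0
Move 6: W@(3,1) -> caps B=0 W=0
Move 7: B@(3,0) -> caps B=0 W=0
Move 8: W@(0,0) -> caps B=0 W=0
Move 9: B@(0,1) -> caps B=1 W=0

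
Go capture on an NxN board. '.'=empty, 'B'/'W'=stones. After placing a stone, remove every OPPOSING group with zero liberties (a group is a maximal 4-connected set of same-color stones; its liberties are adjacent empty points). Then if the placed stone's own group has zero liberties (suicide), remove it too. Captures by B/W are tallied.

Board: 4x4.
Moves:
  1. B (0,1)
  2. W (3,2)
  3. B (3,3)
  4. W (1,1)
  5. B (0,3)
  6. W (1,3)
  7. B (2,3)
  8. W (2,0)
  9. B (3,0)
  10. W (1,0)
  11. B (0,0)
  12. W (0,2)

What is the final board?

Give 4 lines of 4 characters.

Move 1: B@(0,1) -> caps B=0 W=0
Move 2: W@(3,2) -> caps B=0 W=0
Move 3: B@(3,3) -> caps B=0 W=0
Move 4: W@(1,1) -> caps B=0 W=0
Move 5: B@(0,3) -> caps B=0 W=0
Move 6: W@(1,3) -> caps B=0 W=0
Move 7: B@(2,3) -> caps B=0 W=0
Move 8: W@(2,0) -> caps B=0 W=0
Move 9: B@(3,0) -> caps B=0 W=0
Move 10: W@(1,0) -> caps B=0 W=0
Move 11: B@(0,0) -> caps B=0 W=0
Move 12: W@(0,2) -> caps B=0 W=3

Answer: ..W.
WW.W
W..B
B.WB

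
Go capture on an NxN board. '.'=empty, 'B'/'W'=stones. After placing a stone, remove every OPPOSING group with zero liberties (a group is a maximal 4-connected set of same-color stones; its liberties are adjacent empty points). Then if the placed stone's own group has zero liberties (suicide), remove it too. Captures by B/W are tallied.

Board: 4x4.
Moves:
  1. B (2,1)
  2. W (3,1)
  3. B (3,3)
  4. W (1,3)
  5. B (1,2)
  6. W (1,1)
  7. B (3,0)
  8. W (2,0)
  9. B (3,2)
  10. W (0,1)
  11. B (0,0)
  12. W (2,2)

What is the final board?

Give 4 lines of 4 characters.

Answer: BW..
.WBW
W.W.
.WBB

Derivation:
Move 1: B@(2,1) -> caps B=0 W=0
Move 2: W@(3,1) -> caps B=0 W=0
Move 3: B@(3,3) -> caps B=0 W=0
Move 4: W@(1,3) -> caps B=0 W=0
Move 5: B@(1,2) -> caps B=0 W=0
Move 6: W@(1,1) -> caps B=0 W=0
Move 7: B@(3,0) -> caps B=0 W=0
Move 8: W@(2,0) -> caps B=0 W=1
Move 9: B@(3,2) -> caps B=0 W=1
Move 10: W@(0,1) -> caps B=0 W=1
Move 11: B@(0,0) -> caps B=0 W=1
Move 12: W@(2,2) -> caps B=0 W=2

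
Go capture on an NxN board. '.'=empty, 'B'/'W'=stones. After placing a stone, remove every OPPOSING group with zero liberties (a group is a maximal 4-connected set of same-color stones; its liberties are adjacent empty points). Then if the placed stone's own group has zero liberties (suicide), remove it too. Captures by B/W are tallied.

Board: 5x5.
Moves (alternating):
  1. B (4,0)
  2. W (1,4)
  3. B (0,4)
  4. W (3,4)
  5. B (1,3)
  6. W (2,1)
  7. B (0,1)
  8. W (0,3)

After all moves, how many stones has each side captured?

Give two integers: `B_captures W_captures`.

Move 1: B@(4,0) -> caps B=0 W=0
Move 2: W@(1,4) -> caps B=0 W=0
Move 3: B@(0,4) -> caps B=0 W=0
Move 4: W@(3,4) -> caps B=0 W=0
Move 5: B@(1,3) -> caps B=0 W=0
Move 6: W@(2,1) -> caps B=0 W=0
Move 7: B@(0,1) -> caps B=0 W=0
Move 8: W@(0,3) -> caps B=0 W=1

Answer: 0 1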